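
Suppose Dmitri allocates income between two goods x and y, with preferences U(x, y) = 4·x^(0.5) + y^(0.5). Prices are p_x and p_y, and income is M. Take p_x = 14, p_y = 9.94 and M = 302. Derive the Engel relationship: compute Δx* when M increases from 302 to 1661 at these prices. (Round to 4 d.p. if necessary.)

MU_x ∝ 4·x^(-0.5), MU_y ∝ y^(-0.5), so MRS = 4·(y/x)^(0.5) = p_x/p_y.
Hence y/x = ((1/4)·p_x/p_y)^(1/(0.5)), i.e. raised to the 2 power.
Substitute y = (y/x)·x into the budget: x* = M/(p_x + p_y·(y/x)).
Numerically y/x = 0.123983, so x* = 302/(14 + 9.94·0.123983) = 19.8262.
At M' = 1661: x* = 109.0439. Change: 109.0439 − 19.8262 = 89.2178.

Δx* = 89.2178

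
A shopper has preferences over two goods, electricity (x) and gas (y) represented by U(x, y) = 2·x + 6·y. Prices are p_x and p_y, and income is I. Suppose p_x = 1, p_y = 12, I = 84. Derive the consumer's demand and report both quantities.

Perfect substitutes: compare marginal utility per dollar. 2/p_x vs 6/p_y → 2 vs 0.5.
x gives more utility per dollar, so spend all income on x: x* = I/p_x, y* = 0.
Numerically: x* = 84, y* = 0.

x* = 84, y* = 0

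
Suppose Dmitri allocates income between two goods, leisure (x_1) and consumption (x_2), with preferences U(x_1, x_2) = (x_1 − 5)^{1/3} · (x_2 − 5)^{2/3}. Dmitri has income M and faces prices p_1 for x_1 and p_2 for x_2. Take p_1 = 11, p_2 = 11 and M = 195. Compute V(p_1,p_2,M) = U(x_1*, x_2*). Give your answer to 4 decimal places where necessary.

V = 4.0888

Let x_1' = x_1−5, x_2' = x_2−5. MRS = (1/2)·x_2'/x_1' = p_1/p_2.
Substituting into the budget: x_1* = 5 + 1/3·(M − 5·p_1 − 5·p_2)/p_1, and x_2* = 5 + 2/3·(…)/p_2.
Discretionary income = 195 − 5·11 − 5·11 = 85; x_1* = 5 + 1/3·85/11 = 7.5758; x_2* = 5 + 2/3·85/11 = 10.1515.
Utility at the optimum: U(7.5758, 10.1515) = 4.0888.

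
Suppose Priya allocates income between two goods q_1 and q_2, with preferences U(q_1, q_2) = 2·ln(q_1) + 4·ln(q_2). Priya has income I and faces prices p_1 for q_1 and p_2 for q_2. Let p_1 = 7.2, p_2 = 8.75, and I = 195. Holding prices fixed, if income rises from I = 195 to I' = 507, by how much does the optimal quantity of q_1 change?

Δq_1* = 14.4444

MU_q_1/MU_q_2 = (2·q_2)/(4·q_1); tangency sets this equal to p_1/p_2.
Rearranging, p_2·q_2 = 2·p_1·q_1. Substituting into the budget gives p_1·q_1·(1 + 2) = I.
Demand: q_1*(p_1,p_2,I) = 1/3·I/p_1 and q_2* = 2/3·I/p_2.
At p_1=7.2, p_2=8.75, I=195: q_1* = 1/3·195/7.2 = 9.0278.
At I' = 507: q_1* = 23.4722. Change: 23.4722 − 9.0278 = 14.4444.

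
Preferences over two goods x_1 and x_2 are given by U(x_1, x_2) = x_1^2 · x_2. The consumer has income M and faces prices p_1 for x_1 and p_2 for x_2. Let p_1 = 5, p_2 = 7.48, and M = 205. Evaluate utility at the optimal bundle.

MU_x_1/MU_x_2 = (2·x_2)/(x_1); tangency sets this equal to p_1/p_2.
So 2·p_2·x_2 = p_1·x_1; combined with the budget, a share 2/3 of income goes to x_1.
Demand: x_1*(p_1,p_2,M) = 2/3·M/p_1 and x_2* = 1/3·M/p_2.
At p_1=5, p_2=7.48, M=205: x_1* = 2/3·205/5 = 27.3333, x_2* = 9.1355.
Utility at the optimum: U(27.3333, 9.1355) = 6825.2129.

V = 6825.2129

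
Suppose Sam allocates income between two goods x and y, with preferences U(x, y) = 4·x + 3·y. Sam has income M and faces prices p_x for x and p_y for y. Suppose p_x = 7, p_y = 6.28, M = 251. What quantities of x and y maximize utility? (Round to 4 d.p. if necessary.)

Numerically: x* = 35.8571, y* = 0.

x* = 35.8571, y* = 0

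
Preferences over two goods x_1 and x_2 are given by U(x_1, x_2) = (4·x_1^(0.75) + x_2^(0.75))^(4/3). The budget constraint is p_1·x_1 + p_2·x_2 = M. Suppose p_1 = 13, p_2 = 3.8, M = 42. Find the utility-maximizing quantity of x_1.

From the CES first-order condition, 4·(x_2/x_1)^(0.25) = p_1/p_2.
Hence x_2/x_1 = ((1/4)·p_1/p_2)^(1/(0.25)), i.e. raised to the 4 power.
With the ratio pinned down, the budget gives x_1* = M/(p_1 + p_2·(x_2/x_1)) and x_2* = (x_2/x_1)·x_1*.
Numerically x_2/x_1 = 0.535056, so x_1* = 42/(13 + 3.8·0.535056) = 2.7938.

x_1* = 2.7938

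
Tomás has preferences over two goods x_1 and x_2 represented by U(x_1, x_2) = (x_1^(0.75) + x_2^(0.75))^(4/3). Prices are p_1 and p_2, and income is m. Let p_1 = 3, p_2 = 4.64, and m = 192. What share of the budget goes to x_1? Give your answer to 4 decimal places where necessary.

share on x_1 = 0.7872

MRS = MU_x_1/MU_x_2 = (x_2/x_1)^(0.25). Set equal to p_1/p_2.
Hence x_2/x_1 = (p_1/p_2)^(1/(0.25)), i.e. raised to the 4 power.
With the ratio pinned down, the budget gives x_1* = m/(p_1 + p_2·(x_2/x_1)) and x_2* = (x_2/x_1)·x_1*.
Numerically x_2/x_1 = 0.174748, so x_1* = 192/(3 + 4.64·0.174748) = 50.3827 and x_2* = 0.174748·50.3827 = 8.8043.
Expenditure on x_1: 3·50.3827 = 151.1481; share = 0.7872.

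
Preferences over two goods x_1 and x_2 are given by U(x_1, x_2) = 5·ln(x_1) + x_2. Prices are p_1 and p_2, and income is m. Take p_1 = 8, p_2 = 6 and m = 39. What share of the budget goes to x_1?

Set MRS = p_1/p_2: (5/x_1)/1 = p_1/p_2.
So x_1*(p_1,p_2) = 5·p_2/p_1, independent of income; and x_2* = (m − 5·p_2)/p_2.
At the given prices: x_1* = 5·6/8 = 3.75, and x_2* = 1.5.
Expenditure on x_1: 8·3.75 = 30; share = 0.7692.

share on x_1 = 0.7692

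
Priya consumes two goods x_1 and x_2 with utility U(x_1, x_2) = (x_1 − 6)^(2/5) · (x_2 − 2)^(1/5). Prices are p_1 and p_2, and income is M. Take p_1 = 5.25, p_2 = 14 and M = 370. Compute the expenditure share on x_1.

This is Cobb-Douglas in (x_1−6, x_2−2): tangency gives 0.4·p_2·(x_2−2) = 0.2·p_1·(x_1−6).
Substituting into the budget: x_1* = 6 + 2/3·(M − 6·p_1 − 2·p_2)/p_1, and x_2* = 2 + 1/3·(…)/p_2.
Discretionary income = 370 − 6·5.25 − 2·14 = 310.5; x_1* = 6 + 2/3·310.5/5.25 = 45.4286; x_2* = 2 + 1/3·310.5/14 = 9.3929.
Expenditure on x_1: 5.25·45.4286 = 238.5; share = 0.6446.

share on x_1 = 0.6446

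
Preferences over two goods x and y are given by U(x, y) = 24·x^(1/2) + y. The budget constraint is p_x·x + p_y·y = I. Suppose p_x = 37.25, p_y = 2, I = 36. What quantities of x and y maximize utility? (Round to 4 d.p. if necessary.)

x* = 0.4151, y* = 10.2685

MU_x = 12/√x, MU_y = 1. Tangency: 12/√x = p_x/p_y.
Thus x* = (12·p_y/p_x)² — independent of I — with the rest of income spent on y.
Plugging in: x* = (12·2/37.25)² = 0.4151, y* = 10.2685.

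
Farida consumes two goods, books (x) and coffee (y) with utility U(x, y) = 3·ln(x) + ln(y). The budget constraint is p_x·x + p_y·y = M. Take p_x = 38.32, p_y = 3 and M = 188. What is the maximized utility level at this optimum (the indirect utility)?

V = 6.6599

At p_x=38.32, p_y=3, M=188: x* = 0.75·188/38.32 = 3.6795, y* = 15.6667.
Utility at the optimum: U(3.6795, 15.6667) = 6.6599.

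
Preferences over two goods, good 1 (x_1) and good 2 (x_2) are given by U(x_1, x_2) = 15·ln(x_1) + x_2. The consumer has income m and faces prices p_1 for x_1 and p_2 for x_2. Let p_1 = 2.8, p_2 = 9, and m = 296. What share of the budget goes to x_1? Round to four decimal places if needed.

share on x_1 = 0.4561

MU_x_1 = 15/x_1, MU_x_2 = 1. Tangency: 15/x_1 = p_1/p_2.
So x_1*(p_1,p_2) = 15·p_2/p_1, independent of income; and x_2* = (m − 15·p_2)/p_2.
At the given prices: x_1* = 15·9/2.8 = 48.2143, and x_2* = 17.8889.
Expenditure on x_1: 2.8·48.2143 = 135; share = 0.4561.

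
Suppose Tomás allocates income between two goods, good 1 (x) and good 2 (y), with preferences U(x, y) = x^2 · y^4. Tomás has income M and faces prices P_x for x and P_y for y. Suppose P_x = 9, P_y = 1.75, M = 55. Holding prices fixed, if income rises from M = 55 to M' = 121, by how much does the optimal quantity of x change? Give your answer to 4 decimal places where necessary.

Δx* = 2.4444

The MRS is (1/2)·y/x. Set MRS = P_x/P_y.
So 2·P_y·y = 4·P_x·x; combined with the budget, a share 1/3 of income goes to x.
Demand: x*(P_x,P_y,M) = 1/3·M/P_x and y* = 2/3·M/P_y.
At P_x=9, P_y=1.75, M=55: x* = 1/3·55/9 = 2.037.
At M' = 121: x* = 4.4815. Change: 4.4815 − 2.037 = 2.4444.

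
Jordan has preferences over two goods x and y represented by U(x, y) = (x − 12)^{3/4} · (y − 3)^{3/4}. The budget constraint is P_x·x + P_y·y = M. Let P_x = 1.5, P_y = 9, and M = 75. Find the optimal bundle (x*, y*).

x* = 22, y* = 4.6667

Discretionary income = 75 − 12·1.5 − 3·9 = 30; x* = 12 + 0.5·30/1.5 = 22; y* = 3 + 0.5·30/9 = 4.6667.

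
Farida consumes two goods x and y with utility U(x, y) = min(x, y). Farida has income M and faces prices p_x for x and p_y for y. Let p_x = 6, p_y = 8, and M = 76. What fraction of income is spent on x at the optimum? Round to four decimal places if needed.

share on x = 0.4286

Leontief preferences: the optimum is at the kink where x/1 = y/1, i.e. y = x.
Budget: p_x·x + p_y·x = M, so (p_x + p_y)·x = M.
Demand: x*(p_x,p_y,M) = M/(p_x + p_y), y* = M/(p_x + p_y).
Here 6 + 8 = 14, giving x* = 5.4286 and y* = 5.4286.
Expenditure on x: 6·5.4286 = 32.5714; share = 0.4286.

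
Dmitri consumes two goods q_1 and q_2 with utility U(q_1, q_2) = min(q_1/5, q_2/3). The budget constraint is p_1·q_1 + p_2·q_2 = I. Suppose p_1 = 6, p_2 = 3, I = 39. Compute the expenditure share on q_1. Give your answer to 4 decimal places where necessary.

Demand: q_1*(p_1,p_2,I) = 5·I/(5·p_1 + 3·p_2), q_2* = 3·I/(5·p_1 + 3·p_2).
Here 5·6 + 3·3 = 39, giving q_1* = 5 and q_2* = 3.
Expenditure on q_1: 6·5 = 30; share = 0.7692.

share on q_1 = 0.7692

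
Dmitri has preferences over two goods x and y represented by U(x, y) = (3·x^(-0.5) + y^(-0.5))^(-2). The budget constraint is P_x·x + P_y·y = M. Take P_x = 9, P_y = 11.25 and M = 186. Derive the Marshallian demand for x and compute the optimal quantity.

With the ratio pinned down, the budget gives x* = M/(P_x + P_y·(y/x)) and y* = (y/x)·x*.
Numerically y/x = 0.414298, so x* = 186/(9 + 11.25·0.414298) = 13.6156.

x* = 13.6156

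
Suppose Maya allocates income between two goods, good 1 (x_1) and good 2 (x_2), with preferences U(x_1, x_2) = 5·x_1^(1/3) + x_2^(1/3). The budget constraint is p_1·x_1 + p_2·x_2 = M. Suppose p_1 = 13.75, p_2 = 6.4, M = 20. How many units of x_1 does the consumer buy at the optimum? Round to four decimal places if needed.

MRS = MU_x_1/MU_x_2 = 5·(x_2/x_1)^(2/3). Set equal to p_1/p_2.
Solve for the ratio: x_2/x_1 = [(1/5)·p_1/p_2]^(1.5).
Substitute x_2 = (x_2/x_1)·x_1 into the budget: x_1* = M/(p_1 + p_2·(x_2/x_1)).
Numerically x_2/x_1 = 0.281663, so x_1* = 20/(13.75 + 6.4·0.281663) = 1.286.

x_1* = 1.286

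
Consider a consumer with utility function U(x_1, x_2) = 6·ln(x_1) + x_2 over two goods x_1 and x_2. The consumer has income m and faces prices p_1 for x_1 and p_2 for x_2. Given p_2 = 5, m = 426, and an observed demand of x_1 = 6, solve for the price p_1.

MU_x_1 = 6/x_1, MU_x_2 = 1. Tangency: 6/x_1 = p_1/p_2.
So x_1*(p_1,p_2) = 6·p_2/p_1, independent of income; and x_2* = (m − 6·p_2)/p_2.
Set x_1* = 6 in the demand function and solve for p_1: p_1 = 5.

p_1 = 5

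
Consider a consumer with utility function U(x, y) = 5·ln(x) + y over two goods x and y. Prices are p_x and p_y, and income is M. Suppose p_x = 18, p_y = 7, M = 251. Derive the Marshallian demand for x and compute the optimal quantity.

MU_x = 5/x, MU_y = 1. Tangency: 5/x = p_x/p_y.
So x*(p_x,p_y) = 5·p_y/p_x, independent of income; and y* = (M − 5·p_y)/p_y.
At the given prices: x* = 5·7/18 = 1.9444.

x* = 1.9444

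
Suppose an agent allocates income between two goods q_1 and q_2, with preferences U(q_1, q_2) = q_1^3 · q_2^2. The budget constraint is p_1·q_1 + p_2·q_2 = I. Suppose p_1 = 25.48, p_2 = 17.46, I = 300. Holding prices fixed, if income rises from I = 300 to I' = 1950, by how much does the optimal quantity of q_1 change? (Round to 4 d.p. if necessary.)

At p_1=25.48, p_2=17.46, I=300: q_1* = 0.6·300/25.48 = 7.0644.
At I' = 1950: q_1* = 45.9184. Change: 45.9184 − 7.0644 = 38.854.

Δq_1* = 38.854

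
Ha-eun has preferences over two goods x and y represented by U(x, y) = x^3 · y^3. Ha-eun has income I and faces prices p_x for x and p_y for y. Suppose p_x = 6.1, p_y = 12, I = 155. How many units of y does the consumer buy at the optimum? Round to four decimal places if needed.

MU_x/MU_y = (3·y)/(3·x); tangency sets this equal to p_x/p_y.
Rearranging, p_y·y = p_x·x. Substituting into the budget gives p_x·x·(1 + 1) = I.
Demand: x*(p_x,p_y,I) = 0.5·I/p_x and y* = 0.5·I/p_y.
At p_x=6.1, p_y=12, I=155: y* = 0.5·155/12 = 6.4583.

y* = 6.4583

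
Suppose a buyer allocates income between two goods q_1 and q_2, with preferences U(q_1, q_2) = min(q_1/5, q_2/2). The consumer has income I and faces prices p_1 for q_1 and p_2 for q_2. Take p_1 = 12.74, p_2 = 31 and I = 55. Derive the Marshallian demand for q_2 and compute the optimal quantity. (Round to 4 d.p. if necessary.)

q_2* = 0.8751

Leontief preferences: the optimum is at the kink where q_1/5 = q_2/2, i.e. q_2 = (2/5)·q_1.
Budget: p_1·q_1 + p_2·(2/5)·q_1 = I, so (5·p_1 + 2·p_2)·q_1 = 5·I.
Demand: q_1*(p_1,p_2,I) = 5·I/(5·p_1 + 2·p_2), q_2* = 2·I/(5·p_1 + 2·p_2).
Here 5·12.74 + 2·31 = 125.7, giving q_2* = 0.8751.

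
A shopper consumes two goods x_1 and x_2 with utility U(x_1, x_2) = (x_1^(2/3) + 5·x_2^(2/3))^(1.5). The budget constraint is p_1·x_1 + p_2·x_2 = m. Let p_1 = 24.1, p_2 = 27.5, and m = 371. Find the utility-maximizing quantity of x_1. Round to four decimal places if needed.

MRS = MU_x_1/MU_x_2 = (1/5)·(x_2/x_1)^(1/3). Set equal to p_1/p_2.
Hence x_2/x_1 = (5·p_1/p_2)^(1/(1/3)), i.e. raised to the 3 power.
With the ratio pinned down, the budget gives x_1* = m/(p_1 + p_2·(x_2/x_1)) and x_2* = (x_2/x_1)·x_1*.
Numerically x_2/x_1 = 84.132358, so x_1* = 371/(24.1 + 27.5·84.132358) = 0.1587.

x_1* = 0.1587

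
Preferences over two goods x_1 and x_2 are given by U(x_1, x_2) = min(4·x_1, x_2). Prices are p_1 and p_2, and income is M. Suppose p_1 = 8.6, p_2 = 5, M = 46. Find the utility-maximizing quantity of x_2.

With perfect complements, no substitution: consume in ratio x_1:x_2 = 1:4.
Budget: p_1·x_1 + p_2·4·x_1 = M, so (p_1 + 4·p_2)·x_1 = M.
Demand: x_1*(p_1,p_2,M) = M/(p_1 + 4·p_2), x_2* = 4·M/(p_1 + 4·p_2).
Here 8.6 + 4·5 = 28.6, giving x_2* = 6.4336.

x_2* = 6.4336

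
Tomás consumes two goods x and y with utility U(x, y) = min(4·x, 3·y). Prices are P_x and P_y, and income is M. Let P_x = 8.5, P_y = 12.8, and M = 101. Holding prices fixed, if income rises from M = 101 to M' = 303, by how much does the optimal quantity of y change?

Leontief preferences: the optimum is at the kink where x/3 = y/4, i.e. y = (4/3)·x.
Budget: P_x·x + P_y·(4/3)·x = M, so (3·P_x + 4·P_y)·x = 3·M.
Demand: x*(P_x,P_y,M) = 3·M/(3·P_x + 4·P_y), y* = 4·M/(3·P_x + 4·P_y).
Here 3·8.5 + 4·12.8 = 76.7, giving y* = 5.2673.
At M' = 303: y* = 15.8018. Change: 15.8018 − 5.2673 = 10.5346.

Δy* = 10.5346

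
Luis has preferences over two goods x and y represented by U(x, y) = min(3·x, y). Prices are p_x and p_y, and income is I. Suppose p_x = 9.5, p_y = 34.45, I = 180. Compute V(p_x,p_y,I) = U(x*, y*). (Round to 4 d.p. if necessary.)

Here 9.5 + 3·34.45 = 112.85, giving x* = 1.595 and y* = 4.7851.
Utility at the optimum: U(1.595, 4.7851) = 4.7851.

V = 4.7851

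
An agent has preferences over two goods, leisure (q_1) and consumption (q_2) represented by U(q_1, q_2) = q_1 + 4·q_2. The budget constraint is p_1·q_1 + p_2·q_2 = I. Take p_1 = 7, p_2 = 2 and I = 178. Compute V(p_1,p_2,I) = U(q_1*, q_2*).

Perfect substitutes: compare marginal utility per dollar. 1/p_1 vs 4/p_2 → 0.1429 vs 2.
q_2 gives more utility per dollar, so spend all income on q_2: q_2* = I/p_2, q_1* = 0.
Numerically: q_1* = 0, q_2* = 89.
Utility at the optimum: U(0, 89) = 356.

V = 356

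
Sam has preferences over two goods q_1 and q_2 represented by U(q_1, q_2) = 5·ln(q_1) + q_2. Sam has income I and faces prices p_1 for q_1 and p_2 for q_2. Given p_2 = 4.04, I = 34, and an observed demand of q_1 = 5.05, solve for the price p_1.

p_1 = 4

MU_q_1 = 5/q_1, MU_q_2 = 1. Tangency: 5/q_1 = p_1/p_2.
So q_1*(p_1,p_2) = 5·p_2/p_1, independent of income; and q_2* = (I − 5·p_2)/p_2.
Set q_1* = 5.05 in the demand function and solve for p_1: p_1 = 4.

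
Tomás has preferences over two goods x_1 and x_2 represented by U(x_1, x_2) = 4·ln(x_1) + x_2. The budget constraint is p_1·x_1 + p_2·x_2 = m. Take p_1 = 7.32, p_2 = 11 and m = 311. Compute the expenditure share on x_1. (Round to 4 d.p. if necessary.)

Set MRS = p_1/p_2: (4/x_1)/1 = p_1/p_2.
So x_1*(p_1,p_2) = 4·p_2/p_1, independent of income; and x_2* = (m − 4·p_2)/p_2.
At the given prices: x_1* = 4·11/7.32 = 6.0109, and x_2* = 24.2727.
Expenditure on x_1: 7.32·6.0109 = 44; share = 0.1415.

share on x_1 = 0.1415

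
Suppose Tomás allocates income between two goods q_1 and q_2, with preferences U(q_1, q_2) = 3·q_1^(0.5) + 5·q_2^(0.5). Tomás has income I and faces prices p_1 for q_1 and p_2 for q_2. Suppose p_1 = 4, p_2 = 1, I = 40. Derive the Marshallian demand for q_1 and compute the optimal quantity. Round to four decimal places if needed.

q_1* = 0.8257

MRS = MU_q_1/MU_q_2 = (3/5)·(q_2/q_1)^(0.5). Set equal to p_1/p_2.
Hence q_2/q_1 = ((5/3)·p_1/p_2)^(1/(0.5)), i.e. raised to the 2 power.
With the ratio pinned down, the budget gives q_1* = I/(p_1 + p_2·(q_2/q_1)) and q_2* = (q_2/q_1)·q_1*.
Numerically q_2/q_1 = 44.444444, so q_1* = 40/(4 + 1·44.444444) = 0.8257.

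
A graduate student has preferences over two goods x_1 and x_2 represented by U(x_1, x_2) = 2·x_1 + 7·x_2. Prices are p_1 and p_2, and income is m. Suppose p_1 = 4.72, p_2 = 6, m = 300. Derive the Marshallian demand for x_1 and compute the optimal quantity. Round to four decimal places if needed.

x_1* = 0

Linear utility — the consumer picks whichever good has higher MU/price: 2/4.72 = 0.4237 vs 7/6 = 1.1667.
x_2 gives more utility per dollar, so spend all income on x_2: x_2* = m/p_2, x_1* = 0.
Numerically: x_1* = 0, x_2* = 50.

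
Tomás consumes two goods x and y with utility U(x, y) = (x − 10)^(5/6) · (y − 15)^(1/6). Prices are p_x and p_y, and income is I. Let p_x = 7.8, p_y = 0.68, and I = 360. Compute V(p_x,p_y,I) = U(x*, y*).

Discretionary income = 360 − 10·7.8 − 15·0.68 = 271.8; x* = 10 + 5/6·271.8/7.8 = 39.0385; y* = 15 + 1/6·271.8/0.68 = 81.6176.
Utility at the optimum: U(39.0385, 81.6176) = 33.3485.

V = 33.3485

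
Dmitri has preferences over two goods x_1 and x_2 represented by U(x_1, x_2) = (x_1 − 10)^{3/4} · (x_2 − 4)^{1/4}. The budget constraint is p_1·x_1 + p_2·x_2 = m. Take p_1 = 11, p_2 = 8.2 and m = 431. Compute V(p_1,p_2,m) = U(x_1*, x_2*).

V = 16.0686

This is Cobb-Douglas in (x_1−10, x_2−4): tangency gives 0.75·p_2·(x_2−4) = 0.25·p_1·(x_1−10).
Substituting into the budget: x_1* = 10 + 0.75·(m − 10·p_1 − 4·p_2)/p_1, and x_2* = 4 + 0.25·(…)/p_2.
Discretionary income = 431 − 10·11 − 4·8.2 = 288.2; x_1* = 10 + 0.75·288.2/11 = 29.65; x_2* = 4 + 0.25·288.2/8.2 = 12.7866.
Utility at the optimum: U(29.65, 12.7866) = 16.0686.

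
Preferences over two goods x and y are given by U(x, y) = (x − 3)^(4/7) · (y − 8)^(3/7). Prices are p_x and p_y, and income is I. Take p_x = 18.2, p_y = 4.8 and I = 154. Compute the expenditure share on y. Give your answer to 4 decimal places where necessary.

MRS = (4/3)·(y−8)/(x−3). Tangency with p_x/p_y gives y−8 = (3/4)·(p_x/p_y)·(x−3).
After buying the subsistence bundle (3, 8), a share 4/7 of the remaining income goes to x: x* = 3 + 4/7·(I − 3p_x − 8p_y)/p_x.
Discretionary income = 154 − 3·18.2 − 8·4.8 = 61; x* = 3 + 4/7·61/18.2 = 4.9152; y* = 8 + 3/7·61/4.8 = 13.4464.
Expenditure on y: 4.8·13.4464 = 64.5429; share = 0.4191.

share on y = 0.4191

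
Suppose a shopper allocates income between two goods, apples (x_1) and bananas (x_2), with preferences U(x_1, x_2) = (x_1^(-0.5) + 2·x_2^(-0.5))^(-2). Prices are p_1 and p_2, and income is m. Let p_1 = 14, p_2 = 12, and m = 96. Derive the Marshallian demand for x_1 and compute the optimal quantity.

MRS = MU_x_1/MU_x_2 = (1/2)·(x_2/x_1)^(1.5). Set equal to p_1/p_2.
Solve for the ratio: x_2/x_1 = [2·p_1/p_2]^(2/3).
With the ratio pinned down, the budget gives x_1* = m/(p_1 + p_2·(x_2/x_1)) and x_2* = (x_2/x_1)·x_1*.
Numerically x_2/x_1 = 1.759211, so x_1* = 96/(14 + 12·1.759211) = 2.7342.

x_1* = 2.7342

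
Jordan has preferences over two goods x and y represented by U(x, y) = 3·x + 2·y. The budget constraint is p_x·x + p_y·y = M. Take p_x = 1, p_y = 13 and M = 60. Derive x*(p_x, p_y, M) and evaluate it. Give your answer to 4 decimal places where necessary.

Perfect substitutes: compare marginal utility per dollar. 3/p_x vs 2/p_y → 3 vs 0.1538.
x gives more utility per dollar, so spend all income on x: x* = M/p_x, y* = 0.
Numerically: x* = 60, y* = 0.

x* = 60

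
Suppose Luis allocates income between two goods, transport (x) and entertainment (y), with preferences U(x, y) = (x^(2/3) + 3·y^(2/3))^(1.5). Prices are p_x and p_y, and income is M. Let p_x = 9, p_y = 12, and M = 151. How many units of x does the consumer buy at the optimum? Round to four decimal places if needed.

x* = 1.0365

MRS = MU_x/MU_y = (1/3)·(y/x)^(1/3). Set equal to p_x/p_y.
Hence y/x = (3·p_x/p_y)^(1/(1/3)), i.e. raised to the 3 power.
Substitute y = (y/x)·x into the budget: x* = M/(p_x + p_y·(y/x)).
Numerically y/x = 11.390625, so x* = 151/(9 + 12·11.390625) = 1.0365.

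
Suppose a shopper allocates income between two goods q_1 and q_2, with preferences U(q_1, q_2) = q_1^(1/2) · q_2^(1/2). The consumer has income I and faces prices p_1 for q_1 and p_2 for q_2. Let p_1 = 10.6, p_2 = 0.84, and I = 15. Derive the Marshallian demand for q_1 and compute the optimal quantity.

MU_q_1/MU_q_2 = (0.5·q_2)/(0.5·q_1); tangency sets this equal to p_1/p_2.
Rearranging, p_2·q_2 = p_1·q_1. Substituting into the budget gives p_1·q_1·(1 + 1) = I.
Demand: q_1*(p_1,p_2,I) = 0.5·I/p_1 and q_2* = 0.5·I/p_2.
At p_1=10.6, p_2=0.84, I=15: q_1* = 0.5·15/10.6 = 0.7075.

q_1* = 0.7075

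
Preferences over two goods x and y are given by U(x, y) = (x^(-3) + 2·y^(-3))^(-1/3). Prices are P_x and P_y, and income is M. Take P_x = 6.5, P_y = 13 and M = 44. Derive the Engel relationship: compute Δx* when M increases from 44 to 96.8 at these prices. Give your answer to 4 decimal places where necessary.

With the ratio pinned down, the budget gives x* = M/(P_x + P_y·(y/x)) and y* = (y/x)·x*.
Numerically y/x = 1, so x* = 44/(6.5 + 13·1) = 2.2564.
At M' = 96.8: x* = 4.9641. Change: 4.9641 − 2.2564 = 2.7077.

Δx* = 2.7077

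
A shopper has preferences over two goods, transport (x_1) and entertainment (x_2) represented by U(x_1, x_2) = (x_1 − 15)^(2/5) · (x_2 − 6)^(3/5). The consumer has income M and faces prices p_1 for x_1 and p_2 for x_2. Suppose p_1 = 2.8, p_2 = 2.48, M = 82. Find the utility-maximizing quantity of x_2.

x_2* = 12.0774

This is Cobb-Douglas in (x_1−15, x_2−6): tangency gives 0.4·p_2·(x_2−6) = 0.6·p_1·(x_1−15).
After buying the subsistence bundle (15, 6), a share 0.4 of the remaining income goes to x_1: x_1* = 15 + 0.4·(M − 15p_1 − 6p_2)/p_1.
Discretionary income = 82 − 15·2.8 − 6·2.48 = 25.12; x_2* = 6 + 0.6·25.12/2.48 = 12.0774.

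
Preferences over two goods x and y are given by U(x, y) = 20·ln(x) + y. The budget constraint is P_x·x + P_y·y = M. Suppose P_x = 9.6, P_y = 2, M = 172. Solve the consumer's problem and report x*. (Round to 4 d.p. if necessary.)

x* = 4.1667

MU_x = 20/x, MU_y = 1. Tangency: 20/x = P_x/P_y.
So x*(P_x,P_y) = 20·P_y/P_x, independent of income; and y* = (M − 20·P_y)/P_y.
At the given prices: x* = 20·2/9.6 = 4.1667.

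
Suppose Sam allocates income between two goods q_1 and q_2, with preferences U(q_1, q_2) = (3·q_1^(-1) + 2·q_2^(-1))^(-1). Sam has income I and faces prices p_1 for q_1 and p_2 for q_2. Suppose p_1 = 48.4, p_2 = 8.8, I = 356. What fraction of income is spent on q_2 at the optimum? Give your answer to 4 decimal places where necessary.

share on q_2 = 0.2582

From the CES first-order condition, (3/2)·(q_2/q_1)^(2) = p_1/p_2.
Solve for the ratio: q_2/q_1 = [(2/3)·p_1/p_2]^(0.5).
With the ratio pinned down, the budget gives q_1* = I/(p_1 + p_2·(q_2/q_1)) and q_2* = (q_2/q_1)·q_1*.
Numerically q_2/q_1 = 1.914854, so q_1* = 356/(48.4 + 8.8·1.914854) = 5.4559 and q_2* = 1.914854·5.4559 = 10.4472.
Expenditure on q_2: 8.8·10.4472 = 91.9355; share = 0.2582.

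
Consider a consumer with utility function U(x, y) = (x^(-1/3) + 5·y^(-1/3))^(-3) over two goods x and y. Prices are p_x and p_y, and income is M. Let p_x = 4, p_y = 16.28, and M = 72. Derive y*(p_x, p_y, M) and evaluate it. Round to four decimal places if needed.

y* = 3.6534

From the CES first-order condition, (1/5)·(y/x)^(4/3) = p_x/p_y.
Hence y/x = (5·p_x/p_y)^(1/(4/3)), i.e. raised to the 0.75 power.
With the ratio pinned down, the budget gives x* = M/(p_x + p_y·(y/x)) and y* = (y/x)·x*.
Numerically y/x = 1.166895, so x* = 72/(4 + 16.28·1.166895) = 3.1308 and y* = 1.166895·3.1308 = 3.6534.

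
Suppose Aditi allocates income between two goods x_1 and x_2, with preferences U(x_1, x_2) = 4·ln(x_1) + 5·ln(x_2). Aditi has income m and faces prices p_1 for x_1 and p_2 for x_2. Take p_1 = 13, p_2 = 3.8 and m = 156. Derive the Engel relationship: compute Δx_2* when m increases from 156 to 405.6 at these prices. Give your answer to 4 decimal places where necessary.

Δx_2* = 36.4912

Demand: x_1*(p_1,p_2,m) = 4/9·m/p_1 and x_2* = 5/9·m/p_2.
At p_1=13, p_2=3.8, m=156: x_2* = 5/9·156/3.8 = 22.807.
At m' = 405.6: x_2* = 59.2982. Change: 59.2982 − 22.807 = 36.4912.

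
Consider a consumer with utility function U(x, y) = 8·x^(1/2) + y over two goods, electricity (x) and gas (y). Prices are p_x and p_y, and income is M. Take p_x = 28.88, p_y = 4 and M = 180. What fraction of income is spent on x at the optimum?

Utility is quasi-linear in y; the FOC for x is 4/√x = p_x/p_y.
Thus x* = (4·p_y/p_x)² — independent of M — with the rest of income spent on y.
Plugging in: x* = (4·4/28.88)² = 0.3069, y* = 42.7839.
Expenditure on x: 28.88·0.3069 = 8.8643; share = 0.0492.

share on x = 0.0492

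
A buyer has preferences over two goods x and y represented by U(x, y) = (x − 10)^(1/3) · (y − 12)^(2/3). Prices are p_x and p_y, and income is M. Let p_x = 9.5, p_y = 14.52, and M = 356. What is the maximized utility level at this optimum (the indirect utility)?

V = 3.6419

Discretionary income = 356 − 10·9.5 − 12·14.52 = 86.76; x* = 10 + 1/3·86.76/9.5 = 13.0442; y* = 12 + 2/3·86.76/14.52 = 15.9835.
Utility at the optimum: U(13.0442, 15.9835) = 3.6419.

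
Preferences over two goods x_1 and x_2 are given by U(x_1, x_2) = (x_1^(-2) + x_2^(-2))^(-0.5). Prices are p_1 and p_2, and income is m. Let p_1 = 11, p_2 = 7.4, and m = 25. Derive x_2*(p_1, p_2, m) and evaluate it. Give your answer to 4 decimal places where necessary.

MRS = MU_x_1/MU_x_2 = (x_2/x_1)^(3). Set equal to p_1/p_2.
Solve for the ratio: x_2/x_1 = [p_1/p_2]^(1/3).
Substitute x_2 = (x_2/x_1)·x_1 into the budget: x_1* = m/(p_1 + p_2·(x_2/x_1)).
Numerically x_2/x_1 = 1.141266, so x_1* = 25/(11 + 7.4·1.141266) = 1.2857 and x_2* = 1.141266·1.2857 = 1.4673.

x_2* = 1.4673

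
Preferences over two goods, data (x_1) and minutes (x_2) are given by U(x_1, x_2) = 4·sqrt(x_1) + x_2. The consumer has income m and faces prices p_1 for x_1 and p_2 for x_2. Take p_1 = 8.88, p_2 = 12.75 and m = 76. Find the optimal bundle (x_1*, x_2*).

MU_x_1 = 2/√x_1, MU_x_2 = 1. Tangency: 2/√x_1 = p_1/p_2.
Thus x_1* = (2·p_2/p_1)² — independent of m — with the rest of income spent on x_2.
Plugging in: x_1* = (2·12.75/8.88)² = 8.2462, x_2* = 0.2175.

x_1* = 8.2462, x_2* = 0.2175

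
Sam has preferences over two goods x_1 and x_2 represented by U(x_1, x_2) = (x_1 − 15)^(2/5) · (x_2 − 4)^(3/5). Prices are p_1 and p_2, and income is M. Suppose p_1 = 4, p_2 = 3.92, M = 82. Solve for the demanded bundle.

Substituting into the budget: x_1* = 15 + 0.4·(M − 15·p_1 − 4·p_2)/p_1, and x_2* = 4 + 0.6·(…)/p_2.
Discretionary income = 82 − 15·4 − 4·3.92 = 6.32; x_1* = 15 + 0.4·6.32/4 = 15.632; x_2* = 4 + 0.6·6.32/3.92 = 4.9673.

x_1* = 15.632, x_2* = 4.9673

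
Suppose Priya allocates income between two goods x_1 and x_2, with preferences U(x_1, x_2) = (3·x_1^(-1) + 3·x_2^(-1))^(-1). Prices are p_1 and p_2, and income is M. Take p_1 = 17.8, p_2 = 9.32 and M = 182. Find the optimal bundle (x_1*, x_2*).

MU_x_1 ∝ 3·x_1^(-2), MU_x_2 ∝ 3·x_2^(-2), so MRS = (x_2/x_1)^(2) = p_1/p_2.
Solve for the ratio: x_2/x_1 = [p_1/p_2]^(0.5).
With the ratio pinned down, the budget gives x_1* = M/(p_1 + p_2·(x_2/x_1)) and x_2* = (x_2/x_1)·x_1*.
Numerically x_2/x_1 = 1.381981, so x_1* = 182/(17.8 + 9.32·1.381981) = 5.9322 and x_2* = 1.381981·5.9322 = 8.1982.

x_1* = 5.9322, x_2* = 8.1982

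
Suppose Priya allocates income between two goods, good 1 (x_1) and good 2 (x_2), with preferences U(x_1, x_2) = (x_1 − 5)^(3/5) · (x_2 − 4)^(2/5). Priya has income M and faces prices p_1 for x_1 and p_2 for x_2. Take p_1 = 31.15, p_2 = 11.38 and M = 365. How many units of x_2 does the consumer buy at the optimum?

x_2* = 9.755

MRS = (3/2)·(x_2−4)/(x_1−5). Tangency with p_1/p_2 gives x_2−4 = (2/3)·(p_1/p_2)·(x_1−5).
After buying the subsistence bundle (5, 4), a share 0.6 of the remaining income goes to x_1: x_1* = 5 + 0.6·(M − 5p_1 − 4p_2)/p_1.
Discretionary income = 365 − 5·31.15 − 4·11.38 = 163.73; x_2* = 4 + 0.4·163.73/11.38 = 9.755.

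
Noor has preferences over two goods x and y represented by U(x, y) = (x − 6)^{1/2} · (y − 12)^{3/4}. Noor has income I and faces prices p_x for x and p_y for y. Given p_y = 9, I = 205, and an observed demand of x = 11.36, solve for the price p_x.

p_x = 5

This is Cobb-Douglas in (x−6, y−12): tangency gives 0.5·p_y·(y−12) = 0.75·p_x·(x−6).
Substituting into the budget: x* = 6 + 0.4·(I − 6·p_x − 12·p_y)/p_x, and y* = 12 + 0.6·(…)/p_y.
Set x* = 11.36 in the demand function and solve for p_x: p_x = 5.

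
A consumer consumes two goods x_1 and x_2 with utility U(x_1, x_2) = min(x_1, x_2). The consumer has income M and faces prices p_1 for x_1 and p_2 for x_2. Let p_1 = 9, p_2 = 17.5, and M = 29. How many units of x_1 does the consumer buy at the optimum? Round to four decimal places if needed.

x_1* = 1.0943

With perfect complements, no substitution: consume in ratio x_1:x_2 = 1:1.
Budget: p_1·x_1 + p_2·x_1 = M, so (p_1 + p_2)·x_1 = M.
Demand: x_1*(p_1,p_2,M) = M/(p_1 + p_2), x_2* = M/(p_1 + p_2).
Here 9 + 17.5 = 26.5, giving x_1* = 1.0943.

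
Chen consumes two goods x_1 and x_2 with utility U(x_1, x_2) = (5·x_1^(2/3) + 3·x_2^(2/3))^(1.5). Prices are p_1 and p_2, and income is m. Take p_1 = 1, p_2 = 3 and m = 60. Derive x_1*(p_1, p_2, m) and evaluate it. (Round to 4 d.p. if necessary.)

MU_x_1 ∝ 5·x_1^(-1/3), MU_x_2 ∝ 3·x_2^(-1/3), so MRS = (5/3)·(x_2/x_1)^(1/3) = p_1/p_2.
Solve for the ratio: x_2/x_1 = [(3/5)·p_1/p_2]^(3).
Substitute x_2 = (x_2/x_1)·x_1 into the budget: x_1* = m/(p_1 + p_2·(x_2/x_1)).
Numerically x_2/x_1 = 0.008, so x_1* = 60/(1 + 3·0.008) = 58.5938.

x_1* = 58.5938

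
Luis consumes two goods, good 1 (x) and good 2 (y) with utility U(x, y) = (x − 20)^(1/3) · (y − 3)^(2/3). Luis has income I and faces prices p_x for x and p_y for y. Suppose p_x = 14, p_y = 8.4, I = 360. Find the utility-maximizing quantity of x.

x* = 21.3048

This is Cobb-Douglas in (x−20, y−3): tangency gives 1/3·p_y·(y−3) = 2/3·p_x·(x−20).
After buying the subsistence bundle (20, 3), a share 1/3 of the remaining income goes to x: x* = 20 + 1/3·(I − 20p_x − 3p_y)/p_x.
Discretionary income = 360 − 20·14 − 3·8.4 = 54.8; x* = 20 + 1/3·54.8/14 = 21.3048.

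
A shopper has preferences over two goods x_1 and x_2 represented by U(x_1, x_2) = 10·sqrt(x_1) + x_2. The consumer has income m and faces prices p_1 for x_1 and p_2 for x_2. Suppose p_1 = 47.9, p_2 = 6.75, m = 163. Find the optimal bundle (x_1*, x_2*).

x_1* = 0.4965, x_2* = 20.6252

MU_x_1 = 5/√x_1, MU_x_2 = 1. Tangency: 5/√x_1 = p_1/p_2.
Thus x_1* = (5·p_2/p_1)² — independent of m — with the rest of income spent on x_2.
Plugging in: x_1* = (5·6.75/47.9)² = 0.4965, x_2* = 20.6252.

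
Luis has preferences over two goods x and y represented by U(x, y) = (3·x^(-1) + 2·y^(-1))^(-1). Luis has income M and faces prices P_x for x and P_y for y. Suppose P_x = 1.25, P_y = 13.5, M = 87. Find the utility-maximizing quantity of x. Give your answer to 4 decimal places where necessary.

MU_x ∝ 3·x^(-2), MU_y ∝ 2·y^(-2), so MRS = (3/2)·(y/x)^(2) = P_x/P_y.
Solve for the ratio: y/x = [(2/3)·P_x/P_y]^(0.5).
With the ratio pinned down, the budget gives x* = M/(P_x + P_y·(y/x)) and y* = (y/x)·x*.
Numerically y/x = 0.248452, so x* = 87/(1.25 + 13.5·0.248452) = 18.8962.

x* = 18.8962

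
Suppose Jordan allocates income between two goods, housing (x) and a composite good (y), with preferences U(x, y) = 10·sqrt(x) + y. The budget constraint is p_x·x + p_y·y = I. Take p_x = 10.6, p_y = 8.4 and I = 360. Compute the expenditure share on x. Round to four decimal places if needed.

share on x = 0.4623

Utility is quasi-linear in y; the FOC for x is 5/√x = p_x/p_y.
Thus x* = (5·p_y/p_x)² — independent of I — with the rest of income spent on y.
Plugging in: x* = (5·8.4/10.6)² = 15.6995, y* = 23.0458.
Expenditure on x: 10.6·15.6995 = 166.4151; share = 0.4623.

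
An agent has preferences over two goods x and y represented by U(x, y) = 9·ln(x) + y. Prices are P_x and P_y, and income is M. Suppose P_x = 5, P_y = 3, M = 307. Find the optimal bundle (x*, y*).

x* = 5.4, y* = 93.3333

MU_x = 9/x, MU_y = 1. Tangency: 9/x = P_x/P_y.
So x*(P_x,P_y) = 9·P_y/P_x, independent of income; and y* = (M − 9·P_y)/P_y.
At the given prices: x* = 9·3/5 = 5.4, and y* = 93.3333.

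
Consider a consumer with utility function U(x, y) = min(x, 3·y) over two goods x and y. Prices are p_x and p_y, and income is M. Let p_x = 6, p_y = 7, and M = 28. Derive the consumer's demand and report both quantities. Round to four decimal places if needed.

x* = 3.36, y* = 1.12

Demand: x*(p_x,p_y,M) = 3·M/(3·p_x + p_y), y* = M/(3·p_x + p_y).
Here 3·6 + 7 = 25, giving x* = 3.36 and y* = 1.12.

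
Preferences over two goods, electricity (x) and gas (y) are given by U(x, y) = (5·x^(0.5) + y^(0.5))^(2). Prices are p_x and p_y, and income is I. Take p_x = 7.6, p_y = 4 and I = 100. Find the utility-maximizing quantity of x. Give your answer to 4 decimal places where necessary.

x* = 12.2285

From the CES first-order condition, 5·(y/x)^(0.5) = p_x/p_y.
Solve for the ratio: y/x = [(1/5)·p_x/p_y]^(2).
With the ratio pinned down, the budget gives x* = I/(p_x + p_y·(y/x)) and y* = (y/x)·x*.
Numerically y/x = 0.1444, so x* = 100/(7.6 + 4·0.1444) = 12.2285.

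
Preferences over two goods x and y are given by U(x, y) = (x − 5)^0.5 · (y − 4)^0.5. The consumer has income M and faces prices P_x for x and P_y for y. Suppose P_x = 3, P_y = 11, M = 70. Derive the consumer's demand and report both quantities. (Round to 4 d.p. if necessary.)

This is Cobb-Douglas in (x−5, y−4): tangency gives 0.5·P_y·(y−4) = 0.5·P_x·(x−5).
Substituting into the budget: x* = 5 + 0.5·(M − 5·P_x − 4·P_y)/P_x, and y* = 4 + 0.5·(…)/P_y.
Discretionary income = 70 − 5·3 − 4·11 = 11; x* = 5 + 0.5·11/3 = 6.8333; y* = 4 + 0.5·11/11 = 4.5.

x* = 6.8333, y* = 4.5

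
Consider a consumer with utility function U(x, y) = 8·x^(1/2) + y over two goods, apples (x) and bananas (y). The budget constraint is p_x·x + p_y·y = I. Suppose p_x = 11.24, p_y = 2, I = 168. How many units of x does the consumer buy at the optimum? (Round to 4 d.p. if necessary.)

Utility is quasi-linear in y; the FOC for x is 4/√x = p_x/p_y.
Solve: √x = 4·p_y/p_x, so x*(p_x,p_y) = (4·p_y/p_x)², and y* = (I − p_x·x*)/p_y.
Plugging in: x* = (4·2/11.24)² = 0.5066.

x* = 0.5066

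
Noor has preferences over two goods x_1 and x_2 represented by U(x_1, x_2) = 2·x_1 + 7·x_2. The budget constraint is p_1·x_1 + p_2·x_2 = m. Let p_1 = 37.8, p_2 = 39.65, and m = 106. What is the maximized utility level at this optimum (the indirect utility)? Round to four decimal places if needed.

V = 18.7137

Linear utility — the consumer picks whichever good has higher MU/price: 2/37.8 = 0.0529 vs 7/39.65 = 0.1765.
x_2 gives more utility per dollar, so spend all income on x_2: x_2* = m/p_2, x_1* = 0.
Numerically: x_1* = 0, x_2* = 2.6734.
Utility at the optimum: U(0, 2.6734) = 18.7137.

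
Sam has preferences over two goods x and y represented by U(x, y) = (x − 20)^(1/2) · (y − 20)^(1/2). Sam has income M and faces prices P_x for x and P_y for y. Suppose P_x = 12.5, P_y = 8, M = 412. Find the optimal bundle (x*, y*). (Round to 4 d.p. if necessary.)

Let x' = x−20, y' = y−20. MRS = y'/x' = P_x/P_y.
After buying the subsistence bundle (20, 20), a share 0.5 of the remaining income goes to x: x* = 20 + 0.5·(M − 20P_x − 20P_y)/P_x.
Discretionary income = 412 − 20·12.5 − 20·8 = 2; x* = 20 + 0.5·2/12.5 = 20.08; y* = 20 + 0.5·2/8 = 20.125.

x* = 20.08, y* = 20.125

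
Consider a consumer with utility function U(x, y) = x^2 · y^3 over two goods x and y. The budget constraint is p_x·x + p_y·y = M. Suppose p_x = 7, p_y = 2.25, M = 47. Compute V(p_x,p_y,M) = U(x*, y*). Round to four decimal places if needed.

MU_x/MU_y = (2·y)/(3·x); tangency sets this equal to p_x/p_y.
So 2·p_y·y = 3·p_x·x; combined with the budget, a share 0.4 of income goes to x.
Demand: x*(p_x,p_y,M) = 0.4·M/p_x and y* = 0.6·M/p_y.
At p_x=7, p_y=2.25, M=47: x* = 0.4·47/7 = 2.6857, y* = 12.5333.
Utility at the optimum: U(2.6857, 12.5333) = 14201.0151.

V = 14201.0151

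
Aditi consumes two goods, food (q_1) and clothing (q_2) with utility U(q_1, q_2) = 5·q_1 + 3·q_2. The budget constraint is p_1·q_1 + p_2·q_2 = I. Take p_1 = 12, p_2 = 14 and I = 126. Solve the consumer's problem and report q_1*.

Perfect substitutes: compare marginal utility per dollar. 5/p_1 vs 3/p_2 → 0.4167 vs 0.2143.
q_1 gives more utility per dollar, so spend all income on q_1: q_1* = I/p_1, q_2* = 0.
Numerically: q_1* = 10.5, q_2* = 0.

q_1* = 10.5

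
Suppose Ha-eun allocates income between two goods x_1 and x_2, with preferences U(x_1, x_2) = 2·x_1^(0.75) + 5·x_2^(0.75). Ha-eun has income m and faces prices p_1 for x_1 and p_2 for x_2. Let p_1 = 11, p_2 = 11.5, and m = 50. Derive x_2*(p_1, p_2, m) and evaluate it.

MU_x_1 ∝ 2·x_1^(-0.25), MU_x_2 ∝ 5·x_2^(-0.25), so MRS = (2/5)·(x_2/x_1)^(0.25) = p_1/p_2.
Hence x_2/x_1 = ((5/2)·p_1/p_2)^(1/(0.25)), i.e. raised to the 4 power.
Substitute x_2 = (x_2/x_1)·x_1 into the budget: x_1* = m/(p_1 + p_2·(x_2/x_1)).
Numerically x_2/x_1 = 32.699372, so x_1* = 50/(11 + 11.5·32.699372) = 0.1292 and x_2* = 32.699372·0.1292 = 4.2243.

x_2* = 4.2243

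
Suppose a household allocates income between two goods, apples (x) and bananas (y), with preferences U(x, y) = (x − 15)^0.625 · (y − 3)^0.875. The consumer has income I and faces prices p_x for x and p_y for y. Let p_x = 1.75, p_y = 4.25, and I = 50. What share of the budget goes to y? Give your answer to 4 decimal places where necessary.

This is Cobb-Douglas in (x−15, y−3): tangency gives 0.625·p_y·(y−3) = 0.875·p_x·(x−15).
Substituting into the budget: x* = 15 + 5/12·(I − 15·p_x − 3·p_y)/p_x, and y* = 3 + 7/12·(…)/p_y.
Discretionary income = 50 − 15·1.75 − 3·4.25 = 11; x* = 15 + 5/12·11/1.75 = 17.619; y* = 3 + 7/12·11/4.25 = 4.5098.
Expenditure on y: 4.25·4.5098 = 19.1667; share = 0.3833.

share on y = 0.3833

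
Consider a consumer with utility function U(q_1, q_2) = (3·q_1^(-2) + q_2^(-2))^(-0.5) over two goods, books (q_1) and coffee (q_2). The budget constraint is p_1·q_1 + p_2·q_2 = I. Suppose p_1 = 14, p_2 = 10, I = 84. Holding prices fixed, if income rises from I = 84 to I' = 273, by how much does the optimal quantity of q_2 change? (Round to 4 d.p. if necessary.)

From the CES first-order condition, 3·(q_2/q_1)^(3) = p_1/p_2.
Hence q_2/q_1 = ((1/3)·p_1/p_2)^(1/(3)), i.e. raised to the 1/3 power.
Substitute q_2 = (q_2/q_1)·q_1 into the budget: q_1* = I/(p_1 + p_2·(q_2/q_1)).
Numerically q_2/q_1 = 0.775656, so q_1* = 84/(14 + 10·0.775656) = 3.8609 and q_2* = 0.775656·3.8609 = 2.9947.
At I' = 273: q_2* = 9.7329. Change: 9.7329 − 2.9947 = 6.7381.

Δq_2* = 6.7381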